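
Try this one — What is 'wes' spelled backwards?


Reverse 'wes' character by character: 'sew'.

sew


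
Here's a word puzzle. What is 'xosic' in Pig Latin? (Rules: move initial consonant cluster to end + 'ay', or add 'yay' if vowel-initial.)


'xosic': move consonant cluster 'x' to end and add 'ay': 'osicxay'.

osicxay


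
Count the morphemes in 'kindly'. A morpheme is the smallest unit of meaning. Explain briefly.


Decomposition: kind (root) + -ly (suffix) = 2 morpheme(s)

2 morphemes


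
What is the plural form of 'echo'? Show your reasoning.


Apply rule: Add -es (consonant + o). 'echo' becomes 'echoes'.

echoes


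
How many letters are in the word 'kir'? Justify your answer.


Spell out 'kir' and number each letter: k(1), i(2), r(3). Total: 3 letters.

3


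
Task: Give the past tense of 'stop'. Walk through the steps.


Apply rule: Double final consonant and add -ed. 'stop' becomes 'stopped'.

stopped


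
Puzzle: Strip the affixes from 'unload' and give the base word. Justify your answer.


Remove prefix 'un' from 'unload' to get root 'load'.

load


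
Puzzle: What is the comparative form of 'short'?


Apply comparative formation (add -er): 'short' -> 'shorter'.

shorter


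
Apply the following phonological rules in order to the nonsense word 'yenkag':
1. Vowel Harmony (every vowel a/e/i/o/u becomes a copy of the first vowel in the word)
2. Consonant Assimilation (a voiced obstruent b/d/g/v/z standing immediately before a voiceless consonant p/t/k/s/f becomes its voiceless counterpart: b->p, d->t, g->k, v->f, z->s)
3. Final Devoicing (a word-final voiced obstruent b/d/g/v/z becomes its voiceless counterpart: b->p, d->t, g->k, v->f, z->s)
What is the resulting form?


Starting form: 'yenkag'
Rule 1: Vowel Harmony: all vowels become 'e' (matching first vowel). 'yenkag' -> 'yenkeg'
Rule 2: Consonant Assimilation: no voiced obstruent (b/d/g/v/z) stands immediately before a voiceless consonant (p/t/k/s/f). No change.
Rule 3: Final Devoicing: word-final voiced obstruent 'g' becomes voiceless 'k'. 'yenkeg' -> 'yenkek'
Final form: 'yenkek'

yenkek


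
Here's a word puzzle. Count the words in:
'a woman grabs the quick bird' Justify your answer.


Split into words: a | woman | grabs | the | quick | bird = 6 words.

6


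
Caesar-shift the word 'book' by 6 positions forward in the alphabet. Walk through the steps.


Shift each letter by 6: b -> h, o -> u, o -> u, k -> q. Result: 'huuq'.

huuq


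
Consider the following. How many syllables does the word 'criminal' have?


Break 'criminal' into syllables: crim-i-nal -> crim | i | nal = 3 syllables

3 syllables


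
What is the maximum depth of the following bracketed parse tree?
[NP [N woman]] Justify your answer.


Count bracket nesting levels:
'[' at pos 0: depth = 1
'[' at pos 4: depth = 2
Maximum depth reached: 2

2


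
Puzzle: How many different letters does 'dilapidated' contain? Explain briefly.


Unique letters in 'dilapidated': {a, d, e, i, l, p, t} = 7 distinct letters.

7


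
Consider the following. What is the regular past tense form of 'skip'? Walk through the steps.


Apply rule: Double final consonant and add -ed. 'skip' becomes 'skipped'.

skipped


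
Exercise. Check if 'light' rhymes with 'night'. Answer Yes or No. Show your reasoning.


Rime (stressed vowel + following sounds) of 'light': -ight = /aɪt/
Rime of 'night': -ight = /aɪt/
/aɪt/ and /aɪt/ are the same ending sound, so the words rhyme.

Yes


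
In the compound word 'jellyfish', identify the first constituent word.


Split 'jellyfish' into 'jelly' + 'fish'. The first part is 'jelly'.

jelly


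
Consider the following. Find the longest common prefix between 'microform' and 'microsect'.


Compare from the start: 5 characters match: 'micro'. Mismatch at position 6: 'f' vs 's'.

micro


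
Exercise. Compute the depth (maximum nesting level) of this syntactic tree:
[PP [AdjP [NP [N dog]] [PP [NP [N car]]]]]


Count bracket nesting levels:
'[' at pos 0: depth = 1
'[' at pos 4: depth = 2
'[' at pos 10: depth = 3
'[' at pos 14: depth = 4
'[' at pos 23: depth = 3
'[' at pos 27: depth = 4
'[' at pos 31: depth = 5
Maximum depth reached: 5

5


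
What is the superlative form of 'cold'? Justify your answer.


Apply superlative formation (add -est): 'cold' -> 'coldest'.

coldest


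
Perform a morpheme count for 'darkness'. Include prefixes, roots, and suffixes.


Decomposition: dark (root) + -ness (suffix) = 2 morpheme(s)

2 morphemes


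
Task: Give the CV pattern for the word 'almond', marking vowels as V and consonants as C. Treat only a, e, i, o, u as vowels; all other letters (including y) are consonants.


Letter mapping: a = V, l = C, m = C, o = V, n = C, d = C.

VCCVCC


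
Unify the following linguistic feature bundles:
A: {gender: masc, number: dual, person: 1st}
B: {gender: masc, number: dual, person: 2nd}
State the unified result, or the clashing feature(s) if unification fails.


Compare features:
gender: A=masc vs B=masc -> unified: masc
number: A=dual vs B=dual -> unified: dual
person: A=1st vs B=2nd -> CLASH
Clash detected on feature 'person' (1st vs 2nd); unification fails.

CLASH on 'person' (1st vs 2nd)


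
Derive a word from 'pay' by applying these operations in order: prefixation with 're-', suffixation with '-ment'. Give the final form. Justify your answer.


Step 1: Add prefix 're-' to 'pay' = 'repay'
Step 2: Add suffix '-ment' to 'repay' = 'repayment'

repayment


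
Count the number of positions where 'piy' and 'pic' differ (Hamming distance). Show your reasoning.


Alignment:
Position 1: 'p' vs 'p' = match
Position 2: 'i' vs 'i' = match
Position 3: 'y' vs 'c' = DIFFER
Total differences: 1

1


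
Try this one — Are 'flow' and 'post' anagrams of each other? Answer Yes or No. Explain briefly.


Sorted letters of 'flow': 'flow'
Sorted letters of 'post': 'opst'
They do not match.

No


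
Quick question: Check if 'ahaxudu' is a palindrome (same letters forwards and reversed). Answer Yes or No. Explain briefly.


Forward: 'ahaxudu'
Reversed: 'uduxaha'
They differ.

No


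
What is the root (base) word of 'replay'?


Remove prefix 're' from 'replay' to get root 'play'.

play


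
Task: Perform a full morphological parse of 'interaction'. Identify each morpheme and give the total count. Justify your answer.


Step 1: Identify prefix: 'inter' (meaning: between)
Step 2: Identify root: 'act'
Step 3: Identify suffix(es): 'ion'
Decomposition: inter- (prefix: between) + act (root) + -ion (suffix: act of)
Total morphemes: 3

3 morphemes (inter- (prefix: between) + act (root) + -ion (suffix: act of))


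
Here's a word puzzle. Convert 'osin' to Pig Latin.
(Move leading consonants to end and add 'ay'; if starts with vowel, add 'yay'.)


'osin' starts with a vowel, so add 'yay': 'osinyay'.

osinyay


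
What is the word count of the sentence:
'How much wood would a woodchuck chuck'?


Split into words: How | much | wood | would | a | woodchuck | chuck = 7 words.

7


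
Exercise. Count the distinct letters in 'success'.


Unique letters in 'success': {c, e, s, u} = 4 distinct letters.

4


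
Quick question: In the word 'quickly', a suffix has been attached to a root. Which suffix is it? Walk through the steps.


The word 'quickly' = 'quick' (root) + '-ly' (suffix). The suffix is '-ly'.

ly


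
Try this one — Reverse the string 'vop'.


Reverse 'vop' character by character: 'pov'.

pov


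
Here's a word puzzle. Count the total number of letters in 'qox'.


Spell out 'qox' and number each letter: q(1), o(2), x(3). Total: 3 letters.

3


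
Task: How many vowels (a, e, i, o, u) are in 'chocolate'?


Vowels in 'chocolate': o, o, a, e = 4 vowels.

4


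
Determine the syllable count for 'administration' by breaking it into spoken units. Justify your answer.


Break 'administration' into syllables: ad-min-is-tra-tion -> ad | min | is | tra | tion = 5 syllables

5 syllables


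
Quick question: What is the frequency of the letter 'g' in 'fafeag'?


Letter 'g' in 'fafeag': found at position(s) 6 = 1 occurrence(s).

1


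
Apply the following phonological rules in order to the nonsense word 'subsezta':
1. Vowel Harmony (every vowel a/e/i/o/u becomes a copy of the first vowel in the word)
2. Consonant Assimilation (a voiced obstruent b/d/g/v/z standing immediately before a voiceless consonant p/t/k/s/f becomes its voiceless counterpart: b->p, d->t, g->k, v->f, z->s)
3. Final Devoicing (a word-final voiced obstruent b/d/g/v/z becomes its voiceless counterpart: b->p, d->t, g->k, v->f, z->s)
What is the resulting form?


Starting form: 'subsezta'
Rule 1: Vowel Harmony: all vowels become 'u' (matching first vowel). 'subsezta' -> 'subsuztu'
Rule 2: Consonant Assimilation: voiced obstruent before voiceless consonant becomes voiceless ('bs' -> 'ps', 'zt' -> 'st'). 'subsuztu' -> 'supsustu'
Rule 3: Final Devoicing: the word ends in the vowel 'u', not a consonant. No change.
Final form: 'supsustu'

supsustu


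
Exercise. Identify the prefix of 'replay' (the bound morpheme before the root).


The word 'replay' = 're' (prefix) + 'play' (root). The prefix is 're'.

re


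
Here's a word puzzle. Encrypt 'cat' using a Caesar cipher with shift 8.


Shift each letter by 8: c -> k, a -> i, t -> b. Result: 'kib'.

kib


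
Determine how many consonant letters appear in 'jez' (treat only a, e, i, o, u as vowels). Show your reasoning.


Consonants in 'jez': j, z = 2 consonants.

2


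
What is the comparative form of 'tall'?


Apply comparative formation (add -er): 'tall' -> 'taller'.

taller


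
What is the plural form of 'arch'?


Apply rule: Add -es (sibilant/fricative ending). 'arch' becomes 'arches'.

arches


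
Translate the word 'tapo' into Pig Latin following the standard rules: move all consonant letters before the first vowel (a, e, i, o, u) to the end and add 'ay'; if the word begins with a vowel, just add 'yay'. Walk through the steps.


'tapo': move consonant cluster 't' to end and add 'ay': 'apotay'.

apotay


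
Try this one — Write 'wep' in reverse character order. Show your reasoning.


Reverse 'wep' character by character: 'pew'.

pew


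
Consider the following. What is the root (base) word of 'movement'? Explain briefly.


Remove suffix '-ment' from 'movement' to get root 'move'.

move


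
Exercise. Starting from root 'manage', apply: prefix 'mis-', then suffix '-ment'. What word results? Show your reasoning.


Step 1: Add prefix 'mis-' to 'manage' = 'mismanage'
Step 2: Add suffix '-ment' to 'mismanage' = 'mismanagement'

mismanagement


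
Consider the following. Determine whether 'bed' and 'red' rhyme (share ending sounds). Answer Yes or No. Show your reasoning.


Rime (stressed vowel + following sounds) of 'bed': -ed = /ɛd/
Rime of 'red': -ed = /ɛd/
/ɛd/ and /ɛd/ are the same ending sound, so the words rhyme.

Yes


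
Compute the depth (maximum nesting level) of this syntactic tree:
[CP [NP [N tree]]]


Count bracket nesting levels:
'[' at pos 0: depth = 1
'[' at pos 4: depth = 2
'[' at pos 8: depth = 3
Maximum depth reached: 3

3


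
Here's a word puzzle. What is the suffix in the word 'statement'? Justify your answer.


The word 'statement' = 'state' (root) + '-ment' (suffix). The suffix is '-ment'.

ment


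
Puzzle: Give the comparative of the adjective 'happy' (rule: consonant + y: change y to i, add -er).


Apply comparative formation (consonant + y: change y to i, add -er): 'happy' -> 'happier'.

happier


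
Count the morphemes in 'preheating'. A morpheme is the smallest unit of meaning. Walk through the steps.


Decomposition: pre- (prefix) + heat (root) + -ing (suffix) = 3 morpheme(s)

3 morphemes


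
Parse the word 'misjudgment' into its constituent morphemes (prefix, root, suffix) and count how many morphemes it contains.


Step 1: Identify prefix: 'mis' (meaning: wrongly)
Step 2: Identify root: 'judge'
Step 3: Identify suffix(es): 'ment'
Decomposition: mis- (prefix: wrongly) + judge (root) + -ment (suffix: action/result)
Total morphemes: 3

3 morphemes (mis- (prefix: wrongly) + judge (root) + -ment (suffix: action/result))


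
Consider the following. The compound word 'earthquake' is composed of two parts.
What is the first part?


Split 'earthquake' into 'earth' + 'quake'. The first part is 'earth'.

earth


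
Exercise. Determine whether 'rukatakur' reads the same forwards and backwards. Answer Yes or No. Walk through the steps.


Forward: 'rukatakur'
Reversed: 'rukatakur'
They are identical.

Yes


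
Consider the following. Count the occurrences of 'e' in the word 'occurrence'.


Letter 'e' in 'occurrence': found at position(s) 7, 10 = 2 occurrence(s).

2


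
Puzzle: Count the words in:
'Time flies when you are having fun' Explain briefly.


Split into words: Time | flies | when | you | are | having | fun = 7 words.

7


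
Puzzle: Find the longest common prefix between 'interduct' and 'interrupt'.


Compare from the start: 5 characters match: 'inter'. Mismatch at position 6: 'd' vs 'r'.

inter


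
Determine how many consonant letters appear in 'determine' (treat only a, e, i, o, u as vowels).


Consonants in 'determine': d, t, r, m, n = 5 consonants.

5


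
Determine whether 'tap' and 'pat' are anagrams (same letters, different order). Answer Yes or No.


Sorted letters of 'tap': 'apt'
Sorted letters of 'pat': 'apt'
They match.

Yes


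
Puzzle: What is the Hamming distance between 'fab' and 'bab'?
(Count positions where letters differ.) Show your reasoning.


Alignment:
Position 1: 'f' vs 'b' = DIFFER
Position 2: 'a' vs 'a' = match
Position 3: 'b' vs 'b' = match
Total differences: 1

1


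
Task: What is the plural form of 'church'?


Apply rule: Add -es (sibilant/fricative ending). 'church' becomes 'churches'.

churches


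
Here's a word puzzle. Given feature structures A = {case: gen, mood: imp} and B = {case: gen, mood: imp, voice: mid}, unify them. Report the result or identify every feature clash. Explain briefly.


Compare features:
case: A=gen vs B=gen -> unified: gen
mood: A=imp vs B=imp -> unified: imp
voice: A=_ vs B=mid -> unified: mid
No clashes found.

Unified: {case: gen, mood: imp, voice: mid}


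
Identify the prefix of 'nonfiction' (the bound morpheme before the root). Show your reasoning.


The word 'nonfiction' = 'non' (prefix) + 'fiction' (root). The prefix is 'non'.

non


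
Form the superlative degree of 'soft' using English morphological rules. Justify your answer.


Apply superlative formation (add -est): 'soft' -> 'softest'.

softest


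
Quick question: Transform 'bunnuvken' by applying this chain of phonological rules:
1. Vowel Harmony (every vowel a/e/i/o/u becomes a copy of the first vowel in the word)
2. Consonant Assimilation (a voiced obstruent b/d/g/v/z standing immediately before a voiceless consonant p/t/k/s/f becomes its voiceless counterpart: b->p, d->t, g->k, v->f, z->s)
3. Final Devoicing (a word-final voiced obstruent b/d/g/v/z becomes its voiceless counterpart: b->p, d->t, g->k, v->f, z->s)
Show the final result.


Starting form: 'bunnuvken'
Rule 1: Vowel Harmony: all vowels become 'u' (matching first vowel). 'bunnuvken' -> 'bunnuvkun'
Rule 2: Consonant Assimilation: voiced obstruent before voiceless consonant becomes voiceless ('vk' -> 'fk'). 'bunnuvkun' -> 'bunnufkun'
Rule 3: Final Devoicing: final consonant 'n' is not one of the voiced obstruents b/d/g/v/z. No change.
Final form: 'bunnufkun'

bunnufkun


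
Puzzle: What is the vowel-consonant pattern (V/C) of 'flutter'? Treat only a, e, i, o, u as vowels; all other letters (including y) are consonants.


Letter mapping: f = C, l = C, u = V, t = C, t = C, e = V, r = C.

CCVCCVC


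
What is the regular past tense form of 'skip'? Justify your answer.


Apply rule: Double final consonant and add -ed. 'skip' becomes 'skipped'.

skipped


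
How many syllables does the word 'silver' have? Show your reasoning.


Break 'silver' into syllables: sil-ver -> sil | ver = 2 syllables

2 syllables


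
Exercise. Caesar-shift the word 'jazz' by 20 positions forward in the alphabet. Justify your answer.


Shift each letter by 20: j -> d, a -> u, z -> t, z -> t. Result: 'dutt'.

dutt


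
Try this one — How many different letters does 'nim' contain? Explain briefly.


Unique letters in 'nim': {i, m, n} = 3 distinct letters.

3


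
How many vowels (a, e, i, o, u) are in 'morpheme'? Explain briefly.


Vowels in 'morpheme': o, e, e = 3 vowels.

3


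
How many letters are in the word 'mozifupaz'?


Spell out 'mozifupaz' and number each letter: m(1), o(2), z(3), i(4), f(5), u(6), p(7), a(8), z(9). Total: 9 letters.

9


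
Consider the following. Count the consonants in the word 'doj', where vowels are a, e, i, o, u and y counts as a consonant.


Consonants in 'doj': d, j = 2 consonants.

2


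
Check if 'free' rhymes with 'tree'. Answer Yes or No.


Rime (stressed vowel + following sounds) of 'free': -ee = /iː/
Rime of 'tree': -ee = /iː/
/iː/ and /iː/ are the same ending sound, so the words rhyme.

Yes


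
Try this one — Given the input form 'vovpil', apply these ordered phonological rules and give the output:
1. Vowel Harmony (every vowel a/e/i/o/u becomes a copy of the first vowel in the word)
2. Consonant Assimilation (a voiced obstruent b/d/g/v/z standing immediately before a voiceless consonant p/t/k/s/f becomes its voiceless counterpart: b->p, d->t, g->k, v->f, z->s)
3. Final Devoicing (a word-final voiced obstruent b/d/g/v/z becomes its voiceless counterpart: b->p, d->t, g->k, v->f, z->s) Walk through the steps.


Starting form: 'vovpil'
Rule 1: Vowel Harmony: all vowels become 'o' (matching first vowel). 'vovpil' -> 'vovpol'
Rule 2: Consonant Assimilation: voiced obstruent before voiceless consonant becomes voiceless ('vp' -> 'fp'). 'vovpol' -> 'vofpol'
Rule 3: Final Devoicing: final consonant 'l' is not one of the voiced obstruents b/d/g/v/z. No change.
Final form: 'vofpol'

vofpol


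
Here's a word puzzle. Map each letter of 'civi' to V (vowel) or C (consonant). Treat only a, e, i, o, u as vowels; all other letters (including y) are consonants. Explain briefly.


Letter mapping: c = C, i = V, v = C, i = V.

CVCV


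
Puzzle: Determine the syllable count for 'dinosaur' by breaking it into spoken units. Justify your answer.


Break 'dinosaur' into syllables: di-no-saur -> di | no | saur = 3 syllables

3 syllables


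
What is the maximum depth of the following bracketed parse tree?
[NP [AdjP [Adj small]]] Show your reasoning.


Count bracket nesting levels:
'[' at pos 0: depth = 1
'[' at pos 4: depth = 2
'[' at pos 10: depth = 3
Maximum depth reached: 3

3


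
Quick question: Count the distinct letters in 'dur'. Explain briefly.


Unique letters in 'dur': {d, r, u} = 3 distinct letters.

3


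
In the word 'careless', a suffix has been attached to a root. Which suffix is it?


The word 'careless' = 'care' (root) + '-less' (suffix). The suffix is '-less'.

less


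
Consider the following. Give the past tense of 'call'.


Apply rule: Add -ed. 'call' becomes 'called'.

called


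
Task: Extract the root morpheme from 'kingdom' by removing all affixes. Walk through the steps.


Remove suffix '-dom' from 'kingdom' to get root 'king'.

king


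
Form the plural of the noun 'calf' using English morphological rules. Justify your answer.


Apply rule: Change -f to -ves. 'calf' becomes 'calves'.

calves


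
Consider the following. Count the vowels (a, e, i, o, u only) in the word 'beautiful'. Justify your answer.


Vowels in 'beautiful': e, a, u, i, u = 5 vowels.

5


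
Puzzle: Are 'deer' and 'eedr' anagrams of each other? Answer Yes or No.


Sorted letters of 'deer': 'deer'
Sorted letters of 'eedr': 'deer'
They match.

Yes


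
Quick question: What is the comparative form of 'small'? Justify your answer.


Apply comparative formation (add -er): 'small' -> 'smaller'.

smaller


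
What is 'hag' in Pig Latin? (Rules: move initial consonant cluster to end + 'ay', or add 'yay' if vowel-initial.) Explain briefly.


'hag': move consonant cluster 'h' to end and add 'ay': 'aghay'.

aghay


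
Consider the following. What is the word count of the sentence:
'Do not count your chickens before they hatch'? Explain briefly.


Split into words: Do | not | count | your | chickens | before | they | hatch = 8 words.

8


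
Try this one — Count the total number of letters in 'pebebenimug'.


Spell out 'pebebenimug' and number each letter: p(1), e(2), b(3), e(4), b(5), e(6), n(7), i(8), m(9), u(10), g(11). Total: 11 letters.

11


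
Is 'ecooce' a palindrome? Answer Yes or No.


Forward: 'ecooce'
Reversed: 'ecooce'
They are identical.

Yes


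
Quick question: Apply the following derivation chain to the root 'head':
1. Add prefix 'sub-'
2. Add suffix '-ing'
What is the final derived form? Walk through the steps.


Step 1: Add prefix 'sub-' to 'head' = 'subhead'
Step 2: Add suffix '-ing' to 'subhead' = 'subheading'

subheading


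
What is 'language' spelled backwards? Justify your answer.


Reverse 'language' character by character: 'egaugnal'.

egaugnal


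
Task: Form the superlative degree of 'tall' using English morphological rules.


Apply superlative formation (add -est): 'tall' -> 'tallest'.

tallest


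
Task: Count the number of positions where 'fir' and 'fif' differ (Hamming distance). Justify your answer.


Alignment:
Position 1: 'f' vs 'f' = match
Position 2: 'i' vs 'i' = match
Position 3: 'r' vs 'f' = DIFFER
Total differences: 1

1


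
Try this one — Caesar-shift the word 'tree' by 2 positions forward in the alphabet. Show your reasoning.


Shift each letter by 2: t -> v, r -> t, e -> g, e -> g. Result: 'vtgg'.

vtgg


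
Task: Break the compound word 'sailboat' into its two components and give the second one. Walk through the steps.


Split 'sailboat' into 'sail' + 'boat'. The second part is 'boat'.

boat


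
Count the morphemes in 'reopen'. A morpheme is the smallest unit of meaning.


Decomposition: re- (prefix) + open (root) = 2 morpheme(s)

2 morphemes


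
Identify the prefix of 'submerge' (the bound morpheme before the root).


The word 'submerge' = 'sub' (prefix) + 'merge' (root). The prefix is 'sub'.

sub


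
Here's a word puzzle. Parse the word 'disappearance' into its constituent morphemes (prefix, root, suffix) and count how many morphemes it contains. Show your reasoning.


Step 1: Identify prefix: 'dis' (meaning: not/apart)
Step 2: Identify root: 'appear'
Step 3: Identify suffix(es): 'ance'
Decomposition: dis- (prefix: not/apart) + appear (root) + -ance (suffix: state/act)
Total morphemes: 3

3 morphemes (dis- (prefix: not/apart) + appear (root) + -ance (suffix: state/act))


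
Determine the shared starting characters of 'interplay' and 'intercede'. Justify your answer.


Compare from the start: 5 characters match: 'inter'. Mismatch at position 6: 'p' vs 'c'.

inter


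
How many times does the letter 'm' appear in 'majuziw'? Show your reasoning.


Letter 'm' in 'majuziw': found at position(s) 1 = 1 occurrence(s).

1


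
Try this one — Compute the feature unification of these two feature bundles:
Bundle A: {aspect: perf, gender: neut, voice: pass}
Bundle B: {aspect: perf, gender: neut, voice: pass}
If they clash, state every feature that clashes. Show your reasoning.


Compare features:
aspect: A=perf vs B=perf -> unified: perf
gender: A=neut vs B=neut -> unified: neut
voice: A=pass vs B=pass -> unified: pass
No clashes found.

Unified: {aspect: perf, gender: neut, voice: pass}


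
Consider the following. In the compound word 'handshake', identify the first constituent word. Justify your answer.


Split 'handshake' into 'hand' + 'shake'. The first part is 'hand'.

hand


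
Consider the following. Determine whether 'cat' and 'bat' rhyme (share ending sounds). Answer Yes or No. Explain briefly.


Rime (stressed vowel + following sounds) of 'cat': -at = /æt/
Rime of 'bat': -at = /æt/
/æt/ and /æt/ are the same ending sound, so the words rhyme.

Yes


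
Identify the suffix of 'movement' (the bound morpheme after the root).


The word 'movement' = 'move' (root) + '-ment' (suffix). The suffix is '-ment'.

ment


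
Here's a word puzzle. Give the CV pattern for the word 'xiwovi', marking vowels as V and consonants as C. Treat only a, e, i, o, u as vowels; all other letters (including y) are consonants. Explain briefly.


Letter mapping: x = C, i = V, w = C, o = V, v = C, i = V.

CVCVCV


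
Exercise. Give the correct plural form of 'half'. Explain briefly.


Apply rule: Change -f to -ves. 'half' becomes 'halves'.

halves


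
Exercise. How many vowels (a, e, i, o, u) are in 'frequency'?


Vowels in 'frequency': e, u, e = 3 vowels.

3


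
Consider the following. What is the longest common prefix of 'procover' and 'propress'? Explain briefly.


Compare from the start: 3 characters match: 'pro'. Mismatch at position 4: 'c' vs 'p'.

pro


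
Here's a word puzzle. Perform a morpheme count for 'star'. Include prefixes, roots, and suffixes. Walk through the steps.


Decomposition: star (free morpheme) = 1 morpheme(s)

1 morphemes


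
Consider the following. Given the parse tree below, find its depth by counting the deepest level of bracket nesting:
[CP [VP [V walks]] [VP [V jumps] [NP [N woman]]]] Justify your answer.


Count bracket nesting levels:
'[' at pos 0: depth = 1
'[' at pos 4: depth = 2
'[' at pos 8: depth = 3
'[' at pos 19: depth = 2
'[' at pos 23: depth = 3
'[' at pos 33: depth = 3
'[' at pos 37: depth = 4
Maximum depth reached: 4

4


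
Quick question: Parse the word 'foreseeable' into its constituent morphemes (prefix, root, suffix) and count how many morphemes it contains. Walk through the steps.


Step 1: Identify prefix: 'fore' (meaning: before/front)
Step 2: Identify root: 'see'
Step 3: Identify suffix(es): 'able'
Decomposition: fore- (prefix: before/front) + see (root) + -able (suffix: capable of)
Total morphemes: 3

3 morphemes (fore- (prefix: before/front) + see (root) + -able (suffix: capable of))


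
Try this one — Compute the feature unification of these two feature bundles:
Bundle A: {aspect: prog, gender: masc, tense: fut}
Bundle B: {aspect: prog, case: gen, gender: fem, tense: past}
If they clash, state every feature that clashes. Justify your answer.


Compare features:
aspect: A=prog vs B=prog -> unified: prog
case: A=_ vs B=gen -> unified: gen
gender: A=masc vs B=fem -> CLASH
tense: A=fut vs B=past -> CLASH
Clashes detected on features 'gender' (masc vs fem) and 'tense' (fut vs past); unification fails.

CLASH on 'gender' (masc vs fem) and 'tense' (fut vs past)


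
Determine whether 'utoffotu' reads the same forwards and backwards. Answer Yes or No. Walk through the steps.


Forward: 'utoffotu'
Reversed: 'utoffotu'
They are identical.

Yes


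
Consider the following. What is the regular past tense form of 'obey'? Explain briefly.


Apply rule: Add -ed. 'obey' becomes 'obeyed'.

obeyed


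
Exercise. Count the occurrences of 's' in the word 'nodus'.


Letter 's' in 'nodus': found at position(s) 5 = 1 occurrence(s).

1


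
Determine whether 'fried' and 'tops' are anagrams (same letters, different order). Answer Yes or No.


Sorted letters of 'fried': 'defir'
Sorted letters of 'tops': 'opst'
They do not match.

No


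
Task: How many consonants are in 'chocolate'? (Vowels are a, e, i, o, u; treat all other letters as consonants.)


Consonants in 'chocolate': c, h, c, l, t = 5 consonants.

5


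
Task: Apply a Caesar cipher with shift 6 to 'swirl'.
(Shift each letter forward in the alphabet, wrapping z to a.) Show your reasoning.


Shift each letter by 6: s -> y, w -> c, i -> o, r -> x, l -> r. Result: 'ycoxr'.

ycoxr


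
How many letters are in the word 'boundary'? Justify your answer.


Spell out 'boundary' and number each letter: b(1), o(2), u(3), n(4), d(5), a(6), r(7), y(8). Total: 8 letters.

8


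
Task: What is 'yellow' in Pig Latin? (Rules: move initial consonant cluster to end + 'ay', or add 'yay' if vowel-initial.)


'yellow': move consonant cluster 'y' to end and add 'ay': 'ellowyay'.

ellowyay


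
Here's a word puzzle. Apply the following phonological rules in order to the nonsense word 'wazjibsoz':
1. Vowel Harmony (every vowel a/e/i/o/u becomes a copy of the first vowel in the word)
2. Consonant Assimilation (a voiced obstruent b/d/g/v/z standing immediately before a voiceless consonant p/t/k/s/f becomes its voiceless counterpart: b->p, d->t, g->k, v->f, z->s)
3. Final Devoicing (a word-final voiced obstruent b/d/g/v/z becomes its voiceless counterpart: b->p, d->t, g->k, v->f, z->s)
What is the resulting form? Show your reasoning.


Starting form: 'wazjibsoz'
Rule 1: Vowel Harmony: all vowels become 'a' (matching first vowel). 'wazjibsoz' -> 'wazjabsaz'
Rule 2: Consonant Assimilation: voiced obstruent before voiceless consonant becomes voiceless ('bs' -> 'ps'). 'wazjabsaz' -> 'wazjapsaz'
Rule 3: Final Devoicing: word-final voiced obstruent 'z' becomes voiceless 's'. 'wazjapsaz' -> 'wazjapsas'
Final form: 'wazjapsas'

wazjapsas


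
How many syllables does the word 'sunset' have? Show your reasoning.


Break 'sunset' into syllables: sun-set -> sun | set = 2 syllables

2 syllables


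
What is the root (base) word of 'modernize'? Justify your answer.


Remove suffix '-ize' from 'modernize' to get root 'modern'.

modern


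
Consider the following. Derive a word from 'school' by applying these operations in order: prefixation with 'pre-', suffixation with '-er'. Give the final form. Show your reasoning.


Step 1: Add prefix 'pre-' to 'school' = 'preschool'
Step 2: Add suffix '-er' to 'preschool' = 'preschooler'

preschooler


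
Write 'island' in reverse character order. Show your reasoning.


Reverse 'island' character by character: 'dnalsi'.

dnalsi


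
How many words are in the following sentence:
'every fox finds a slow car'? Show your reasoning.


Split into words: every | fox | finds | a | slow | car = 6 words.

6


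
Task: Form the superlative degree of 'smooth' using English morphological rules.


Apply superlative formation (add -est): 'smooth' -> 'smoothest'.

smoothest


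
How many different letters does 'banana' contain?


Unique letters in 'banana': {a, b, n} = 3 distinct letters.

3


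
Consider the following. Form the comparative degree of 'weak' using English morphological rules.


Apply comparative formation (add -er): 'weak' -> 'weaker'.

weaker


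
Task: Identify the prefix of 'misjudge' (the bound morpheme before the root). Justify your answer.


The word 'misjudge' = 'mis' (prefix) + 'judge' (root). The prefix is 'mis'.

mis


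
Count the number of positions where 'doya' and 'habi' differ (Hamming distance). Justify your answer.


Alignment:
Position 1: 'd' vs 'h' = DIFFER
Position 2: 'o' vs 'a' = DIFFER
Position 3: 'y' vs 'b' = DIFFER
Position 4: 'a' vs 'i' = DIFFER
Total differences: 4

4


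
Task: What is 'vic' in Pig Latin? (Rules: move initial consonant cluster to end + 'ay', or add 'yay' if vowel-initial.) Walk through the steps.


'vic': move consonant cluster 'v' to end and add 'ay': 'icvay'.

icvay


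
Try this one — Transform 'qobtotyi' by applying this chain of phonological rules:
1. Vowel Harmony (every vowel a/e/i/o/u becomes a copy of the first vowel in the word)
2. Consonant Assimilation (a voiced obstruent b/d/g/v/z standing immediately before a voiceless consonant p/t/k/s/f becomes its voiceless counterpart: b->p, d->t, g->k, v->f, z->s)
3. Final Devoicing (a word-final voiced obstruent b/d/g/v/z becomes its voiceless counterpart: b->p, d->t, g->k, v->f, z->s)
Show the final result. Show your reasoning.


Starting form: 'qobtotyi'
Rule 1: Vowel Harmony: all vowels become 'o' (matching first vowel). 'qobtotyi' -> 'qobtotyo'
Rule 2: Consonant Assimilation: voiced obstruent before voiceless consonant becomes voiceless ('bt' -> 'pt'). 'qobtotyo' -> 'qoptotyo'
Rule 3: Final Devoicing: the word ends in the vowel 'o', not a consonant. No change.
Final form: 'qoptotyo'

qoptotyo


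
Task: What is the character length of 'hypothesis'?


Spell out 'hypothesis' and number each letter: h(1), y(2), p(3), o(4), t(5), h(6), e(7), s(8), i(9), s(10). Total: 10 letters.

10


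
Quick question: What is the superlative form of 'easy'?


Apply superlative formation (consonant + y: change y to i, add -est): 'easy' -> 'easiest'.

easiest


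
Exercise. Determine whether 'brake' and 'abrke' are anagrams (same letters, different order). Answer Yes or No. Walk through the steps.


Sorted letters of 'brake': 'abekr'
Sorted letters of 'abrke': 'abekr'
They match.

Yes


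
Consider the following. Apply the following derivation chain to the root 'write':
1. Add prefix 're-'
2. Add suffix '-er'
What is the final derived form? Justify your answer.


Step 1: Add prefix 're-' to 'write' = 'rewrite'
Step 2: Add suffix '-er' to 'rewrite' = 'rewriter'

rewriter


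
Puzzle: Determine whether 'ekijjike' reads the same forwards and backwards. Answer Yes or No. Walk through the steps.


Forward: 'ekijjike'
Reversed: 'ekijjike'
They are identical.

Yes


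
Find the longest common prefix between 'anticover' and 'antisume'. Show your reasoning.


Compare from the start: 4 characters match: 'anti'. Mismatch at position 5: 'c' vs 's'.

anti


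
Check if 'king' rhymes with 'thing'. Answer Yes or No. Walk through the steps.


Rime (stressed vowel + following sounds) of 'king': -ing = /ɪŋ/
Rime of 'thing': -ing = /ɪŋ/
/ɪŋ/ and /ɪŋ/ are the same ending sound, so the words rhyme.

Yes


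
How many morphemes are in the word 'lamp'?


Decomposition: lamp (free morpheme) = 1 morpheme(s)

1 morphemes


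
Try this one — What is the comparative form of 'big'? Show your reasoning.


Apply comparative formation (double final consonant, add -er): 'big' -> 'bigger'.

bigger


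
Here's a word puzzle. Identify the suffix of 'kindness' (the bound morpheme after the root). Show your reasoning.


The word 'kindness' = 'kind' (root) + '-ness' (suffix). The suffix is '-ness'.

ness


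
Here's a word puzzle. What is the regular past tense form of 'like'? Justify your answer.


Apply rule: Add -d (word ends in -e). 'like' becomes 'liked'.

liked


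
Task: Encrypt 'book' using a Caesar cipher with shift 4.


Shift each letter by 4: b -> f, o -> s, o -> s, k -> o. Result: 'fsso'.

fsso


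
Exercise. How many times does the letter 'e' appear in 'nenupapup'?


Letter 'e' in 'nenupapup': found at position(s) 2 = 1 occurrence(s).

1


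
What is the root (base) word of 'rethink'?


Remove prefix 're' from 'rethink' to get root 'think'.

think


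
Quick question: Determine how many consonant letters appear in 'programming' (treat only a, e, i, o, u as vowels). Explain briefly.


Consonants in 'programming': p, r, g, r, m, m, n, g = 8 consonants.

8


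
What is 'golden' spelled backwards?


Reverse 'golden' character by character: 'nedlog'.

nedlog


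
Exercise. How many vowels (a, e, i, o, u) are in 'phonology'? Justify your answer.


Vowels in 'phonology': o, o, o = 3 vowels.

3


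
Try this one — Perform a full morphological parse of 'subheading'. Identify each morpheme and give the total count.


Step 1: Identify prefix: 'sub' (meaning: below)
Step 2: Identify root: 'head'
Step 3: Identify suffix(es): 'ing'
Decomposition: sub- (prefix: below) + head (root) + -ing (suffix: ongoing/result)
Total morphemes: 3

3 morphemes (sub- (prefix: below) + head (root) + -ing (suffix: ongoing/result))


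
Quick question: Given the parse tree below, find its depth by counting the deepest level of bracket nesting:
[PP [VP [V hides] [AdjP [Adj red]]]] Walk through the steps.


Count bracket nesting levels:
'[' at pos 0: depth = 1
'[' at pos 4: depth = 2
'[' at pos 8: depth = 3
'[' at pos 18: depth = 3
'[' at pos 24: depth = 4
Maximum depth reached: 4

4


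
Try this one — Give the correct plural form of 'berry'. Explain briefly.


Apply rule: Change -y to -ies (consonant + y). 'berry' becomes 'berries'.

berries


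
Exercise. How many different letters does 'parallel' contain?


Unique letters in 'parallel': {a, e, l, p, r} = 5 distinct letters.

5


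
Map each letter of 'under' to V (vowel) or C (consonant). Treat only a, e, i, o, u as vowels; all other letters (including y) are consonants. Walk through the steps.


Letter mapping: u = V, n = C, d = C, e = V, r = C.

VCCVC


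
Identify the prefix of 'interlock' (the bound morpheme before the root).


The word 'interlock' = 'inter' (prefix) + 'lock' (root). The prefix is 'inter'.

inter


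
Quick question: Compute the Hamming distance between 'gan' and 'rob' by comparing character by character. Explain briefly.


Alignment:
Position 1: 'g' vs 'r' = DIFFER
Position 2: 'a' vs 'o' = DIFFER
Position 3: 'n' vs 'b' = DIFFER
Total differences: 3

3


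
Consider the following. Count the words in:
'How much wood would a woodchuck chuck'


Split into words: How | much | wood | would | a | woodchuck | chuck = 7 words.

7


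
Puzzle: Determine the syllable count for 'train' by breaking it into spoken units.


Break 'train' into syllables: train -> train = 1 syllable

1 syllable


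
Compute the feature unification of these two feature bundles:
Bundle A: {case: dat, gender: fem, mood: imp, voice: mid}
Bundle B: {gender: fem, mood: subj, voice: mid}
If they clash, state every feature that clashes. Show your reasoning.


Compare features:
case: A=dat vs B=_ -> unified: dat
gender: A=fem vs B=fem -> unified: fem
mood: A=imp vs B=subj -> CLASH
voice: A=mid vs B=mid -> unified: mid
Clash detected on feature 'mood' (imp vs subj); unification fails.

CLASH on 'mood' (imp vs subj)


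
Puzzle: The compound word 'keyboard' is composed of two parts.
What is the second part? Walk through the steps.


Split 'keyboard' into 'key' + 'board'. The second part is 'board'.

board


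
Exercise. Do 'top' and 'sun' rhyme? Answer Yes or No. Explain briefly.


Rime (stressed vowel + following sounds) of 'top': -op = /ɒp/
Rime of 'sun': -un = /ʌn/
/ɒp/ and /ʌn/ are different ending sounds, so the words do not rhyme.

No


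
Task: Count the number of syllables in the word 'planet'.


Break 'planet' into syllables: plan-et -> plan | et = 2 syllables

2 syllables


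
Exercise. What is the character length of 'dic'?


Spell out 'dic' and number each letter: d(1), i(2), c(3). Total: 3 letters.

3


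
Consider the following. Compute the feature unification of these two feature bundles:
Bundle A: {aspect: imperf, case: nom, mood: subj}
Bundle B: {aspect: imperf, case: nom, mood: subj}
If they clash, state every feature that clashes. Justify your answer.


Compare features:
aspect: A=imperf vs B=imperf -> unified: imperf
case: A=nom vs B=nom -> unified: nom
mood: A=subj vs B=subj -> unified: subj
No clashes found.

Unified: {aspect: imperf, case: nom, mood: subj}


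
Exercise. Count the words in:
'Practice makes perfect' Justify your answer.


Split into words: Practice | makes | perfect = 3 words.

3


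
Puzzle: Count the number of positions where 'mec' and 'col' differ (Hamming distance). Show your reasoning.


Alignment:
Position 1: 'm' vs 'c' = DIFFER
Position 2: 'e' vs 'o' = DIFFER
Position 3: 'c' vs 'l' = DIFFER
Total differences: 3

3
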